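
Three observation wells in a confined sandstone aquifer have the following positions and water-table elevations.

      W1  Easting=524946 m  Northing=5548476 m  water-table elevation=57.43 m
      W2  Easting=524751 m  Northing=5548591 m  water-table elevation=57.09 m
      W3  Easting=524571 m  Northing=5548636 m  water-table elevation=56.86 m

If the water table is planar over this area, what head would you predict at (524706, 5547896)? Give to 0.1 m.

Differences from W1: to W2 (Δx, Δy, Δh) = (-195, 115, -0.34); to W3 = (-375, 160, -0.57).
Determinant of the coordinate differences = (-195)·160 − (-375)·115 = 11925.
∂h/∂x = [(-0.34)·160 − (-0.57)·115] / 11925 = +0.0009350
∂h/∂y = [(-195)·(-0.57) − (-375)·(-0.34)] / 11925 = -0.001371
h(524706, 5547896) = 57.43 + (+0.0009350)·(-240) + (-0.001371)·(-580) = 57.43 -0.224 +0.795 = 58.001 m.

58.0 m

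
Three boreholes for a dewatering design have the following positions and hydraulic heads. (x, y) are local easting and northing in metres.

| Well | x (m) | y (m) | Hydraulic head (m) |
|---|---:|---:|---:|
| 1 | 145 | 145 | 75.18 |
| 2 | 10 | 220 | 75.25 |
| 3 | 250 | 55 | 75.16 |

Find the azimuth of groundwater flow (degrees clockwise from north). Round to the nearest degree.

Differences from 1: to 2 (Δx, Δy, Δh) = (-135, 75, +0.07); to 3 = (105, -90, -0.02).
Determinant of the coordinate differences = (-135)·(-90) − 105·75 = 4275.
∂h/∂x = [(+0.07)·(-90) − (-0.02)·75] / 4275 = -0.001123
∂h/∂y = [(-135)·(-0.02) − 105·(+0.07)] / 4275 = -0.001088
Flow direction (−∇h) has components (+0.001123 E, +0.001088 N).
Azimuth = atan2(E, N) = atan2(+0.001123, +0.001088) = 45.9° ≈ 046°.

046°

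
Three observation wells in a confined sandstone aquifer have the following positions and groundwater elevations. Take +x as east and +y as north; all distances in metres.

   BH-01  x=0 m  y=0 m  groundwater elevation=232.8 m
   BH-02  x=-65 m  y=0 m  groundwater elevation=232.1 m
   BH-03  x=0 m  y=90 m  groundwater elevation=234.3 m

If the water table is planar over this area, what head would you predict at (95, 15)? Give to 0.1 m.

∂h/∂x = (232.1 − 232.8) / (-65 − 0) = +0.01077
∂h/∂y = (234.3 − 232.8) / (90 − 0) = +0.01667
h(95, 15) = 232.8 + (+0.01077)·(95) + (+0.01667)·(15) = 232.8 +1.023 +0.250 = 234.073 m.

234.1 m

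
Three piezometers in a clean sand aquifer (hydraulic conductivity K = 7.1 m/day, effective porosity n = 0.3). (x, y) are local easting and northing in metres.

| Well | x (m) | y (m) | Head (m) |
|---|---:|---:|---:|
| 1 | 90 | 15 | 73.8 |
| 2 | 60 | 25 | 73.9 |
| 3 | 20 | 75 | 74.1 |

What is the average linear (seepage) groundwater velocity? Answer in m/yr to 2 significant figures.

28 m/yr

Three-point gradient (reference 1): Δ to 2 = (-30, 10, +0.1), Δ to 3 = (-70, 60, +0.3).
∂h/∂x = -0.002727, ∂h/∂y = +0.001818 (det = -1100).
|∇h| = √(-0.002727² + 0.001818²) = 0.003277
Seepage velocity v = K·i/n = 7.1 × 0.003277 / 0.3 = 0.07756 m/day = 28.33 m/yr.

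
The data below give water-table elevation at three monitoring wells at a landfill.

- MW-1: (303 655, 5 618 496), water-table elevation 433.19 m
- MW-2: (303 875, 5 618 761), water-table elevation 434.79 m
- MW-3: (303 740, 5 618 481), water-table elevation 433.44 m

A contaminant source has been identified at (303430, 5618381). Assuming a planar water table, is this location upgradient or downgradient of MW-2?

Taking MW-1 as reference: MW-2−MW-1 = (220, 265, +1.60); MW-3−MW-1 = (85, -15, +0.25).
Solve a·Δx + b·Δy = Δh: det = 220·(-15) − 85·265 = -25825.
∂h/∂x = [(+1.60)·(-15) − (+0.25)·265] / -25825 = +0.003495
∂h/∂y = [220·(+0.25) − 85·(+1.60)] / -25825 = +0.003136
Head at (303430, 5618381) = 433.19 + (+0.003495)·(-225) + (+0.003136)·(-115) = 432.04 m.
That is lower than the 434.79 m at MW-2, so the point is downgradient.

downgradient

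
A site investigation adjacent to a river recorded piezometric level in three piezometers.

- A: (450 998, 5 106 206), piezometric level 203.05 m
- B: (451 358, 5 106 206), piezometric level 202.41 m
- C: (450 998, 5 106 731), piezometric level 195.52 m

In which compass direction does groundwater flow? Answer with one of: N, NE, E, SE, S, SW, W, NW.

N

∂h/∂x = (202.41 − 203.05) / (451358 − 450998) = -0.001778
∂h/∂y = (195.52 − 203.05) / (5106731 − 5106206) = -0.01434
Flow = −∇h = (+0.001778 east, +0.01434 north), which points north.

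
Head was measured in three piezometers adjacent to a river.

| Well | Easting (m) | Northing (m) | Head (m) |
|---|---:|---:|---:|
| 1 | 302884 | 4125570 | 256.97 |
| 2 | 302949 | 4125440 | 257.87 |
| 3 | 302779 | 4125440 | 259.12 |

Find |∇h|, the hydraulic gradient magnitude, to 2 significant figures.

0.013

Taking 1 as reference: 2−1 = (65, -130, +0.90); 3−1 = (-105, -130, +2.15).
Solve a·Δx + b·Δy = Δh: det = 65·(-130) − (-105)·(-130) = -22100.
∂h/∂x = [(+0.90)·(-130) − (+2.15)·(-130)] / -22100 = -0.007353
∂h/∂y = [65·(+2.15) − (-105)·(+0.90)] / -22100 = -0.01060
|∇h| = √(-0.007353² + -0.01060²) = 0.0129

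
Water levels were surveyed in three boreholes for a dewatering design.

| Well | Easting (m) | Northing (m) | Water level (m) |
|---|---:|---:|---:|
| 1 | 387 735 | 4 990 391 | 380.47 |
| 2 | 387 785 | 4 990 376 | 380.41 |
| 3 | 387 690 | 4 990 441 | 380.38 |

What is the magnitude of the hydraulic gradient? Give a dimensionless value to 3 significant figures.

0.00461

With h = a·x + b·y + c and 1 as origin, the differences give:
  50·a + (-15)·b = -0.06
  (-45)·a + 50·b = -0.09
Eliminate b (×50 and ×(-15), subtract): 1825·a = -4.350 → a = ∂h/∂x = -0.002384
Back-substitute: b = ∂h/∂y = -0.003945.
|∇h| = √(-0.002384² + -0.003945²) = 0.004609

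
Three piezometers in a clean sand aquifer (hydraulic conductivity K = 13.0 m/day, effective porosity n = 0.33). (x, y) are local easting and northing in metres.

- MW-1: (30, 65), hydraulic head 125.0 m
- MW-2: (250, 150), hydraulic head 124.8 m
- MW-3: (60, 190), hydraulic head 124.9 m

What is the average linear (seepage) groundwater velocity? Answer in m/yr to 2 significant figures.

With h = a·x + b·y + c and MW-1 as origin, the differences give:
  220·a + 85·b = -0.2
  30·a + 125·b = -0.1
Eliminate b (×125 and ×85, subtract): 24950·a = -16.50 → a = ∂h/∂x = -0.0006613
Back-substitute: b = ∂h/∂y = -0.0006413.
|∇h| = √(-0.0006613² + -0.0006413²) = 0.0009212
Seepage velocity v = K·i/n = 13.0 × 0.0009212 / 0.33 = 0.03629 m/day = 13.25 m/yr.

13 m/yr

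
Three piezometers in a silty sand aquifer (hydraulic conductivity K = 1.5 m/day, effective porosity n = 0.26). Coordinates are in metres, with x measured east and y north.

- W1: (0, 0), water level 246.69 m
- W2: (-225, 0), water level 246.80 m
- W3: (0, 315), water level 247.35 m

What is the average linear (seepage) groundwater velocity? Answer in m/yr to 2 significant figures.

4.5 m/yr

∂h/∂x = (246.80 − 246.69) / (-225 − 0) = -0.0004889
∂h/∂y = (247.35 − 246.69) / (315 − 0) = +0.002095
|∇h| = √(-0.0004889² + 0.002095²) = 0.002151
Seepage velocity v = K·i/n = 1.5 × 0.002151 / 0.26 = 0.01241 m/day = 4.533 m/yr.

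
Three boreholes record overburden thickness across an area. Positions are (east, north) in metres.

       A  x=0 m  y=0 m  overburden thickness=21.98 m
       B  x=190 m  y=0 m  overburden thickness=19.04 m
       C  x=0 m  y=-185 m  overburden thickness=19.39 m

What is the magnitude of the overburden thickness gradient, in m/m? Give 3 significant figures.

0.0209 m/m

∂d/∂x = (19.04 − 21.98) / (190 − 0) = -0.01547
∂d/∂y = (19.39 − 21.98) / (-185 − 0) = +0.01400
|∇f| = √(-0.01547² + 0.01400²) = 0.02086 m/m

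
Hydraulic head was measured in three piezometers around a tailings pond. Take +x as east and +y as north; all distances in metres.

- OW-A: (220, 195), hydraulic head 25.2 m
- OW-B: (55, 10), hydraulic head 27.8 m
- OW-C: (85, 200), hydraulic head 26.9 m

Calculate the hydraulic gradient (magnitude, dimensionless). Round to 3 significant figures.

0.0130

Differences from OW-A: to OW-B (Δx, Δy, Δh) = (-165, -185, +2.6); to OW-C = (-135, 5, +1.7).
Solve a·Δx + b·Δy = Δh: det = (-165)·5 − (-135)·(-185) = -25800.
∂h/∂x = [(+2.6)·5 − (+1.7)·(-185)] / -25800 = -0.01269
∂h/∂y = [(-165)·(+1.7) − (-135)·(+2.6)] / -25800 = -0.002733
|∇h| = √(-0.01269² + -0.002733²) = 0.01298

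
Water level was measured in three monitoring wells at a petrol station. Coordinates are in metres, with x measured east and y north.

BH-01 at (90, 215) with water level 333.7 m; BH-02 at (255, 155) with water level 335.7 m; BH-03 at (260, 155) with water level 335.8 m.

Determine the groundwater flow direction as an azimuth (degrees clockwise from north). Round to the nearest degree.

223°

With h = a·x + b·y + c and BH-01 as origin, the differences give:
  165·a + (-60)·b = +2.0
  170·a + (-60)·b = +2.1
Eliminate b (×(-60) and ×(-60), subtract): 300·a = 6.00 → a = ∂h/∂x = +0.02000
Back-substitute: b = ∂h/∂y = +0.02167.
Flow direction (−∇h) has components (-0.02000 E, -0.02167 N).
Azimuth = atan2(E, N) = atan2(-0.02000, -0.02167) = 222.7° ≈ 223°.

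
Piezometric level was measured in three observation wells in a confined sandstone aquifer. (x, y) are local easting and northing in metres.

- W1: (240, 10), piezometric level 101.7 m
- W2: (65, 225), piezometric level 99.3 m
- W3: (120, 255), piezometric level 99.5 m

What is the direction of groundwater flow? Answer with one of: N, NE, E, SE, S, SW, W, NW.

NW

With h = a·x + b·y + c and W1 as origin, the differences give:
  (-175)·a + 215·b = -2.4
  (-120)·a + 245·b = -2.2
Eliminate b (×245 and ×215, subtract): -17075·a = -115.00 → a = ∂h/∂x = +0.006735
Back-substitute: b = ∂h/∂y = -0.005681.
Flow = −∇h = (-0.006735 east, +0.005681 north), which points northwest.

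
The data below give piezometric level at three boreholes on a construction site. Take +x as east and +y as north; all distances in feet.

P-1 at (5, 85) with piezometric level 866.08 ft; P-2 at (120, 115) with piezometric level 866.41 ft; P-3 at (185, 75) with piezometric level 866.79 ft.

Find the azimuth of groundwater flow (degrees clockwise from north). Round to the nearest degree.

312°

With h = a·x + b·y + c and P-1 as origin, the differences give:
  115·a + 30·b = +0.33
  180·a + (-10)·b = +0.71
Eliminate b (×(-10) and ×30, subtract): -6550·a = -24.600 → a = ∂h/∂x = +0.003756
Back-substitute: b = ∂h/∂y = -0.003397.
Flow direction (−∇h) has components (-0.003756 E, +0.003397 N).
Azimuth = atan2(E, N) = atan2(-0.003756, +0.003397) = 312.1° ≈ 312°.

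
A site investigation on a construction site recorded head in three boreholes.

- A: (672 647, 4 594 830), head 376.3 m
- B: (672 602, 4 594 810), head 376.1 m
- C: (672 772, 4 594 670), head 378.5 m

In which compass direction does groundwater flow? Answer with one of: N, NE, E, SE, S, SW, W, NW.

NW

Differences from A: to B (Δx, Δy, Δh) = (-45, -20, -0.2); to C = (125, -160, +2.2).
Determinant of the coordinate differences = (-45)·(-160) − 125·(-20) = 9700.
∂h/∂x = [(-0.2)·(-160) − (+2.2)·(-20)] / 9700 = +0.007835
∂h/∂y = [(-45)·(+2.2) − 125·(-0.2)] / 9700 = -0.007629
Flow = −∇h = (-0.007835 east, +0.007629 north), which points northwest.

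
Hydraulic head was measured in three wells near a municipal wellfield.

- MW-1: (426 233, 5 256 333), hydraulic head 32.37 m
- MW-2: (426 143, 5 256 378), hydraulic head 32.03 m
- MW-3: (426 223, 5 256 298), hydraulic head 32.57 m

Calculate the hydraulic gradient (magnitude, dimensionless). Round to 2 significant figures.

With h = a·x + b·y + c and MW-1 as origin, the differences give:
  (-90)·a + 45·b = -0.34
  (-10)·a + (-35)·b = +0.20
Eliminate b (×(-35) and ×45, subtract): 3600·a = 2.900 → a = ∂h/∂x = +0.0008056
Back-substitute: b = ∂h/∂y = -0.005944.
|∇h| = √(0.0008056² + -0.005944²) = 0.005998

0.0060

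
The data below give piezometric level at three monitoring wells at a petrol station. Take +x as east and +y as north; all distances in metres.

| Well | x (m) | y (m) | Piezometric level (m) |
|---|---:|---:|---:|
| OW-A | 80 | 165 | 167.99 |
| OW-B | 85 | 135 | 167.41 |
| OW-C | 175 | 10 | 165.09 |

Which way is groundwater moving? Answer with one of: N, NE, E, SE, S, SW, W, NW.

Differences from OW-A: to OW-B (Δx, Δy, Δh) = (5, -30, -0.58); to OW-C = (95, -155, -2.90).
Determinant of the coordinate differences = 5·(-155) − 95·(-30) = 2075.
∂h/∂x = [(-0.58)·(-155) − (-2.90)·(-30)] / 2075 = +0.001398
∂h/∂y = [5·(-2.90) − 95·(-0.58)] / 2075 = +0.01957
Flow = −∇h = (-0.001398 east, -0.01957 north), which points south.

S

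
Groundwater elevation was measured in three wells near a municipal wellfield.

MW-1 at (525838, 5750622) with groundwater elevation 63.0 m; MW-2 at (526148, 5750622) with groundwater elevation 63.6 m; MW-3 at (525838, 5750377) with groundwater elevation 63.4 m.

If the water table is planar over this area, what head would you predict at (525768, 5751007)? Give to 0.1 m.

∂h/∂x = (63.6 − 63.0) / (526148 − 525838) = +0.001935
∂h/∂y = (63.4 − 63.0) / (5750377 − 5750622) = -0.001633
h(525768, 5751007) = 63.0 + (+0.001935)·(-70) + (-0.001633)·(385) = 63.0 -0.135 -0.629 = 62.236 m.

62.2 m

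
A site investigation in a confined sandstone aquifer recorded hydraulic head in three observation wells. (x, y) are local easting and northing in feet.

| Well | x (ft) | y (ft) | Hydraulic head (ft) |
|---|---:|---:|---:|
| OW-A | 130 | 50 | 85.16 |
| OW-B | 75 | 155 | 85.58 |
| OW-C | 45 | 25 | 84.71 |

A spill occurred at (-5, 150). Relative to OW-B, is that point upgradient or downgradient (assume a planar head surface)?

With h = a·x + b·y + c and OW-A as origin, the differences give:
  (-55)·a + 105·b = +0.42
  (-85)·a + (-25)·b = -0.45
Eliminate b (×(-25) and ×105, subtract): 10300·a = 36.750 → a = ∂h/∂x = +0.003568
Back-substitute: b = ∂h/∂y = +0.005869.
Head at (-5, 150) = 85.16 + (+0.003568)·(-135) + (+0.005869)·(100) = 85.27 ft.
That is lower than the 85.58 ft at OW-B, so the point is downgradient.

downgradient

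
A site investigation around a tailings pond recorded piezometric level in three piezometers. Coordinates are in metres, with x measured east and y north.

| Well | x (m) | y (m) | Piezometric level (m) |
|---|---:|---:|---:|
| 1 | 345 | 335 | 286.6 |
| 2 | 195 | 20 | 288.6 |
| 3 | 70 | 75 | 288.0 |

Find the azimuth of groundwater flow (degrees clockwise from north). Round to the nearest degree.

347°

Differences from 1: to 2 (Δx, Δy, Δh) = (-150, -315, +2.0); to 3 = (-275, -260, +1.4).
Solve a·Δx + b·Δy = Δh: det = (-150)·(-260) − (-275)·(-315) = -47625.
∂h/∂x = [(+2.0)·(-260) − (+1.4)·(-315)] / -47625 = +0.001659
∂h/∂y = [(-150)·(+1.4) − (-275)·(+2.0)] / -47625 = -0.007139
Flow direction (−∇h) has components (-0.001659 E, +0.007139 N).
Azimuth = atan2(E, N) = atan2(-0.001659, +0.007139) = 346.9° ≈ 347°.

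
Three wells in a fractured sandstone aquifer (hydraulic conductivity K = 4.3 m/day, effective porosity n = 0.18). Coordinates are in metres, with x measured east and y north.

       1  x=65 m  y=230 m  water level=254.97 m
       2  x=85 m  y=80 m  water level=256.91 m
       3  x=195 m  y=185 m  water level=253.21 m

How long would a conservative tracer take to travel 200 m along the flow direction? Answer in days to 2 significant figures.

340 days

With h = a·x + b·y + c and 1 as origin, the differences give:
  20·a + (-150)·b = +1.94
  130·a + (-45)·b = -1.76
Eliminate b (×(-45) and ×(-150), subtract): 18600·a = -351.300 → a = ∂h/∂x = -0.01889
Back-substitute: b = ∂h/∂y = -0.01545.
|∇h| = √(-0.01889² + -0.01545²) = 0.0244
Seepage velocity v = K·i/n = 4.3 × 0.0244 / 0.18 = 0.5829 m/day.
t = 200 / 0.5829 = 343.1 days.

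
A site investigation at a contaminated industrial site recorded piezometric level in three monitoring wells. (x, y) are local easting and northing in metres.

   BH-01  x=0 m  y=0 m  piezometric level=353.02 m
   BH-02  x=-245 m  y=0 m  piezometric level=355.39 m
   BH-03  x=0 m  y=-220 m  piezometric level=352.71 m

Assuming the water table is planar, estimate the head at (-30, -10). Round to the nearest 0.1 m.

∂h/∂x = (355.39 − 353.02) / (-245 − 0) = -0.009673
∂h/∂y = (352.71 − 353.02) / (-220 − 0) = +0.001409
h(-30, -10) = 353.02 + (-0.009673)·(-30) + (+0.001409)·(-10) = 353.02 +0.290 -0.014 = 353.296 m.

353.3 m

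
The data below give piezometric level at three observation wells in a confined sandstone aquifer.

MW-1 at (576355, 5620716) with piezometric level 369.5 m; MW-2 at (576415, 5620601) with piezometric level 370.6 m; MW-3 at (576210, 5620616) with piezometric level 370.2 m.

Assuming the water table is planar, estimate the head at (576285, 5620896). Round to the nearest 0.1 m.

With h = a·x + b·y + c and MW-1 as origin, the differences give:
  60·a + (-115)·b = +1.1
  (-145)·a + (-100)·b = +0.7
Eliminate b (×(-100) and ×(-115), subtract): -22675·a = -29.50 → a = ∂h/∂x = +0.001301
Back-substitute: b = ∂h/∂y = -0.008886.
h(576285, 5620896) = 369.5 + (+0.001301)·(-70) + (-0.008886)·(180) = 369.5 -0.091 -1.600 = 367.809 m.

367.8 m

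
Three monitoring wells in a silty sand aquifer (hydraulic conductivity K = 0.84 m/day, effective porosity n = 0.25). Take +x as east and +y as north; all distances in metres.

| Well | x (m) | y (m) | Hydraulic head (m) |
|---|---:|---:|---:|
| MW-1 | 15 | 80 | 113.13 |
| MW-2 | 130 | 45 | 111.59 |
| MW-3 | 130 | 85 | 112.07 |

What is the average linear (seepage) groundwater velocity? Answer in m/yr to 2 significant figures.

Differences from MW-1: to MW-2 (Δx, Δy, Δh) = (115, -35, -1.54); to MW-3 = (115, 5, -1.06).
Solve a·Δx + b·Δy = Δh: det = 115·5 − 115·(-35) = 4600.
∂h/∂x = [(-1.54)·5 − (-1.06)·(-35)] / 4600 = -0.009739
∂h/∂y = [115·(-1.06) − 115·(-1.54)] / 4600 = +0.01200
|∇h| = √(-0.009739² + 0.01200²) = 0.01545
Seepage velocity v = K·i/n = 0.84 × 0.01545 / 0.25 = 0.05191 m/day = 18.96 m/yr.

19 m/yr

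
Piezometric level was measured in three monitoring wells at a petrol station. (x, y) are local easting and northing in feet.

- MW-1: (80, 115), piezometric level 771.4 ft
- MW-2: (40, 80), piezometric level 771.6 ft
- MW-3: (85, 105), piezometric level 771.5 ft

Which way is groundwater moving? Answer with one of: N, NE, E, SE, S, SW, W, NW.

N

Differences from MW-1: to MW-2 (Δx, Δy, Δh) = (-40, -35, +0.2); to MW-3 = (5, -10, +0.1).
Determinant of the coordinate differences = (-40)·(-10) − 5·(-35) = 575.
∂h/∂x = [(+0.2)·(-10) − (+0.1)·(-35)] / 575 = +0.002609
∂h/∂y = [(-40)·(+0.1) − 5·(+0.2)] / 575 = -0.008696
Flow = −∇h = (-0.002609 east, +0.008696 north), which points north.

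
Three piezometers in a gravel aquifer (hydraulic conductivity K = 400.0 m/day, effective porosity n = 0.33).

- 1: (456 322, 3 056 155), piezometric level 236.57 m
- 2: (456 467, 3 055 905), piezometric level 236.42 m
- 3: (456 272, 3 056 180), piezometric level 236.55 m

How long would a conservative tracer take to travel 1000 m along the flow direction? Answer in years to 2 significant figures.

1.5 years

Differences from 1: to 2 (Δx, Δy, Δh) = (145, -250, -0.15); to 3 = (-50, 25, -0.02).
Solve a·Δx + b·Δy = Δh: det = 145·25 − (-50)·(-250) = -8875.
∂h/∂x = [(-0.15)·25 − (-0.02)·(-250)] / -8875 = +0.0009859
∂h/∂y = [145·(-0.02) − (-50)·(-0.15)] / -8875 = +0.001172
|∇h| = √(0.0009859² + 0.001172²) = 0.001532
Seepage velocity v = K·i/n = 400.0 × 0.001532 / 0.33 = 1.857 m/day.
t = 1000 / 1.857 = 538.5 days = 1.47 years.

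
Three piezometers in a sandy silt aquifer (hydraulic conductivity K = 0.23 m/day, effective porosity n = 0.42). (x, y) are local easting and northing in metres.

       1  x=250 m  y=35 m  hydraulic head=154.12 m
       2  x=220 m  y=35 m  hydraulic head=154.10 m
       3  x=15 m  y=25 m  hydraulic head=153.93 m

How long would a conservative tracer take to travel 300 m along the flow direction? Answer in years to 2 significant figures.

440 years

Differences from 1: to 2 (Δx, Δy, Δh) = (-30, 0, -0.02); to 3 = (-235, -10, -0.19).
Determinant of the coordinate differences = (-30)·(-10) − (-235)·0 = 300.
∂h/∂x = [(-0.02)·(-10) − (-0.19)·0] / 300 = +0.0006667
∂h/∂y = [(-30)·(-0.19) − (-235)·(-0.02)] / 300 = +0.003333
|∇h| = √(0.0006667² + 0.003333²) = 0.003399
Seepage velocity v = K·i/n = 0.23 × 0.003399 / 0.42 = 0.001861 m/day.
t = 300 / 0.001861 = 1.612e+05 days = 441 years.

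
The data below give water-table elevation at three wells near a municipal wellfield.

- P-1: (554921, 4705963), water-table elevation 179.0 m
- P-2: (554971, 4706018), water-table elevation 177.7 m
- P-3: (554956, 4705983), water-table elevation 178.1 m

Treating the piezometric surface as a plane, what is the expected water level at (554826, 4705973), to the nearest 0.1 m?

Differences from P-1: to P-2 (Δx, Δy, Δh) = (50, 55, -1.3); to P-3 = (35, 20, -0.9).
Determinant of the coordinate differences = 50·20 − 35·55 = -925.
∂h/∂x = [(-1.3)·20 − (-0.9)·55] / -925 = -0.02541
∂h/∂y = [50·(-0.9) − 35·(-1.3)] / -925 = -0.0005405
h(554826, 4705973) = 179.0 + (-0.02541)·(-95) + (-0.0005405)·(10) = 179.0 +2.414 -0.005 = 181.408 m.

181.4 m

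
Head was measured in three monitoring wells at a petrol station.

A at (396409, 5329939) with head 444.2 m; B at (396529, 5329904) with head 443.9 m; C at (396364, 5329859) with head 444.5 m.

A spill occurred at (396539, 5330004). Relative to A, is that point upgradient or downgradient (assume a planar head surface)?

downgradient

Differences from A: to B (Δx, Δy, Δh) = (120, -35, -0.3); to C = (-45, -80, +0.3).
Determinant of the coordinate differences = 120·(-80) − (-45)·(-35) = -11175.
∂h/∂x = [(-0.3)·(-80) − (+0.3)·(-35)] / -11175 = -0.003087
∂h/∂y = [120·(+0.3) − (-45)·(-0.3)] / -11175 = -0.002013
Head at (396539, 5330004) = 444.2 + (-0.003087)·(130) + (-0.002013)·(65) = 443.67 m.
That is lower than the 444.2 m at A, so the point is downgradient.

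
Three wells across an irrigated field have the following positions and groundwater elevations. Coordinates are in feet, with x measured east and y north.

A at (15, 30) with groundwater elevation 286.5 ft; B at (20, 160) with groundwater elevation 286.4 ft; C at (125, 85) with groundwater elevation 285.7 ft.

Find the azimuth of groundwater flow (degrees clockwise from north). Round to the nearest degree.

Three-point gradient (reference A): Δ to B = (5, 130, -0.1), Δ to C = (110, 55, -0.8).
∂h/∂x = -0.007023, ∂h/∂y = -0.0004991 (det = -14025).
Flow direction (−∇h) has components (+0.007023 E, +0.0004991 N).
Azimuth = atan2(E, N) = atan2(+0.007023, +0.0004991) = 85.9° ≈ 086°.

086°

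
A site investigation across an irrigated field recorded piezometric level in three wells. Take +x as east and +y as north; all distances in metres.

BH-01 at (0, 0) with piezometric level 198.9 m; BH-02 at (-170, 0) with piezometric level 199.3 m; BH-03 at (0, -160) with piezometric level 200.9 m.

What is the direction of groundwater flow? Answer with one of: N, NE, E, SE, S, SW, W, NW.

∂h/∂x = (199.3 − 198.9) / (-170 − 0) = -0.002353
∂h/∂y = (200.9 − 198.9) / (-160 − 0) = -0.01250
Flow = −∇h = (+0.002353 east, +0.01250 north), which points north.

N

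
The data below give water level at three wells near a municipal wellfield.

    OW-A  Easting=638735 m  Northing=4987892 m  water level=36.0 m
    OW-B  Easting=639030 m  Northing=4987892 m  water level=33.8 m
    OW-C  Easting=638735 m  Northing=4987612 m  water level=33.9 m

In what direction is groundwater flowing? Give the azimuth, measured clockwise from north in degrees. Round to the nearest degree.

∂h/∂x = (33.8 − 36.0) / (639030 − 638735) = -0.007458
∂h/∂y = (33.9 − 36.0) / (4987612 − 4987892) = +0.007500
Flow direction (−∇h) has components (+0.007458 E, -0.007500 N).
Azimuth = atan2(E, N) = atan2(+0.007458, -0.007500) = 135.2° ≈ 135°.

135°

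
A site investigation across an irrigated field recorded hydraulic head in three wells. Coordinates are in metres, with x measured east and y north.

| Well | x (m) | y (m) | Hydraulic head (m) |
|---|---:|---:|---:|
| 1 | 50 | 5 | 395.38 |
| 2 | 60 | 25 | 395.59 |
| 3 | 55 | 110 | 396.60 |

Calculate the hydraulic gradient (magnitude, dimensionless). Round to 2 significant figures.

0.012

Three-point gradient (reference 1): Δ to 2 = (10, 20, +0.21), Δ to 3 = (5, 105, +1.22).
∂h/∂x = -0.002474, ∂h/∂y = +0.01174 (det = 950).
|∇h| = √(-0.002474² + 0.01174²) = 0.012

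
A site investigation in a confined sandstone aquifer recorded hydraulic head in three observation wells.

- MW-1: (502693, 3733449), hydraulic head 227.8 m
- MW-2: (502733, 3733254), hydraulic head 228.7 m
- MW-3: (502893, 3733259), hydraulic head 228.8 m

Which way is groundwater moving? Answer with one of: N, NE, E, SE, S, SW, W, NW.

Three-point gradient (reference MW-1): Δ to MW-2 = (40, -195, +0.9), Δ to MW-3 = (200, -190, +1.0).
∂h/∂x = +0.0007643, ∂h/∂y = -0.004459 (det = 31400).
Flow = −∇h = (-0.0007643 east, +0.004459 north), which points north.

N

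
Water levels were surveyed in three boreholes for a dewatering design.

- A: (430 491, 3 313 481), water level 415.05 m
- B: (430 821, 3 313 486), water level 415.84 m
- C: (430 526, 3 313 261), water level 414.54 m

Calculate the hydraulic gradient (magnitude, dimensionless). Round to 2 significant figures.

Three-point gradient (reference A): Δ to B = (330, 5, +0.79), Δ to C = (35, -220, -0.51).
∂h/∂x = +0.002353, ∂h/∂y = +0.002693 (det = -72775).
|∇h| = √(0.002353² + 0.002693²) = 0.003576

0.0036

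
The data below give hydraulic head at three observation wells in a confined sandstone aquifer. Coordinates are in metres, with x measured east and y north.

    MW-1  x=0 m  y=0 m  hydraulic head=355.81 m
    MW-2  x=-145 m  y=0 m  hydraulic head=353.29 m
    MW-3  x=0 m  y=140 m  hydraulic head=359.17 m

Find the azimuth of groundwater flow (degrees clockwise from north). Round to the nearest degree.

216°

∂h/∂x = (353.29 − 355.81) / (-145 − 0) = +0.01738
∂h/∂y = (359.17 − 355.81) / (140 − 0) = +0.02400
Flow direction (−∇h) has components (-0.01738 E, -0.02400 N).
Azimuth = atan2(E, N) = atan2(-0.01738, -0.02400) = 215.9° ≈ 216°.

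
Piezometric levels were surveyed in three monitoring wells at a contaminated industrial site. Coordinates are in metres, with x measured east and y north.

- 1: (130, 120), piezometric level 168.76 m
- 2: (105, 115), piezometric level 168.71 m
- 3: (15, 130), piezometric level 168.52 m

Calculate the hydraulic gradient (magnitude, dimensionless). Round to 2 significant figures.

0.0021

Three-point gradient (reference 1): Δ to 2 = (-25, -5, -0.05), Δ to 3 = (-115, 10, -0.24).
∂h/∂x = +0.002061, ∂h/∂y = -0.0003030 (det = -825).
|∇h| = √(0.002061² + -0.0003030²) = 0.002083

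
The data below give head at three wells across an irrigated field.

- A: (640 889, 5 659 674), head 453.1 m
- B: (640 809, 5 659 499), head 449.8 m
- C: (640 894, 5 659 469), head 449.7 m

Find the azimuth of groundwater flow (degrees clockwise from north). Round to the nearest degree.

Differences from A: to B (Δx, Δy, Δh) = (-80, -175, -3.3); to C = (5, -205, -3.4).
Solve a·Δx + b·Δy = Δh: det = (-80)·(-205) − 5·(-175) = 17275.
∂h/∂x = [(-3.3)·(-205) − (-3.4)·(-175)] / 17275 = +0.004718
∂h/∂y = [(-80)·(-3.4) − 5·(-3.3)] / 17275 = +0.01670
Flow direction (−∇h) has components (-0.004718 E, -0.01670 N).
Azimuth = atan2(E, N) = atan2(-0.004718, -0.01670) = 195.8° ≈ 196°.

196°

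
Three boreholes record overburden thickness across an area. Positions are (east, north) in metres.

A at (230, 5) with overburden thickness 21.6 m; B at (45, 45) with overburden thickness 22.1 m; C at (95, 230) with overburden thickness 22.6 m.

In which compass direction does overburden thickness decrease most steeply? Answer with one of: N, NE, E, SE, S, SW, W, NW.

With d = a·x + b·y + c and A as origin, the differences give:
  (-185)·a + 40·b = +0.5
  (-135)·a + 225·b = +1.0
Eliminate b (×225 and ×40, subtract): -36225·a = 72.50 → a = ∂d/∂x = -0.002001
Back-substitute: b = ∂d/∂y = +0.003244.
Steepest decrease is along −∇f = (+0.002001 E, -0.003244 N) → southeast.

SE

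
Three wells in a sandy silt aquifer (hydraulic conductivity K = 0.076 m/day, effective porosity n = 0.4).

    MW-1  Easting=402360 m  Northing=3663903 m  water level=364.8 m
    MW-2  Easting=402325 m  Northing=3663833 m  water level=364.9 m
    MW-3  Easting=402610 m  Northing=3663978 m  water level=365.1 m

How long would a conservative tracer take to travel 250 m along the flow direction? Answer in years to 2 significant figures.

1200 years

Taking MW-1 as reference: MW-2−MW-1 = (-35, -70, +0.1); MW-3−MW-1 = (250, 75, +0.3).
Solve a·Δx + b·Δy = Δh: det = (-35)·75 − 250·(-70) = 14875.
∂h/∂x = [(+0.1)·75 − (+0.3)·(-70)] / 14875 = +0.001916
∂h/∂y = [(-35)·(+0.3) − 250·(+0.1)] / 14875 = -0.002387
|∇h| = √(0.001916² + -0.002387²) = 0.003061
Seepage velocity v = K·i/n = 0.076 × 0.003061 / 0.4 = 0.0005816 m/day.
t = 250 / 0.0005816 = 4.298e+05 days = 1.18e+03 years.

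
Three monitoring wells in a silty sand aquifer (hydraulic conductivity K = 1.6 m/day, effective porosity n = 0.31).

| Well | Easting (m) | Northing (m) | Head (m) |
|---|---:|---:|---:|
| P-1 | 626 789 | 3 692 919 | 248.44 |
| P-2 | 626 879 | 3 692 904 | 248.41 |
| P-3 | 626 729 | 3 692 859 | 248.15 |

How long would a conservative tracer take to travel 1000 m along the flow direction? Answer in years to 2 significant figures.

120 years

With h = a·x + b·y + c and P-1 as origin, the differences give:
  90·a + (-15)·b = -0.03
  (-60)·a + (-60)·b = -0.29
Eliminate b (×(-60) and ×(-15), subtract): -6300·a = -2.550 → a = ∂h/∂x = +0.0004048
Back-substitute: b = ∂h/∂y = +0.004429.
|∇h| = √(0.0004048² + 0.004429²) = 0.004447
Seepage velocity v = K·i/n = 1.6 × 0.004447 / 0.31 = 0.02295 m/day.
t = 1000 / 0.02295 = 4.357e+04 days = 119 years.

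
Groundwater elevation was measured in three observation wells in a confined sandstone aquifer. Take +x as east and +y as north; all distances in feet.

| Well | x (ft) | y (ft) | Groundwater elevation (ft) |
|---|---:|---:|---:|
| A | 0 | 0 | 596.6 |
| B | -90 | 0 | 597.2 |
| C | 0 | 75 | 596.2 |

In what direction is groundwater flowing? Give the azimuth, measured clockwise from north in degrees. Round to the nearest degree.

051°

∂h/∂x = (597.2 − 596.6) / (-90 − 0) = -0.006667
∂h/∂y = (596.2 − 596.6) / (75 − 0) = -0.005333
Flow direction (−∇h) has components (+0.006667 E, +0.005333 N).
Azimuth = atan2(E, N) = atan2(+0.006667, +0.005333) = 51.3° ≈ 051°.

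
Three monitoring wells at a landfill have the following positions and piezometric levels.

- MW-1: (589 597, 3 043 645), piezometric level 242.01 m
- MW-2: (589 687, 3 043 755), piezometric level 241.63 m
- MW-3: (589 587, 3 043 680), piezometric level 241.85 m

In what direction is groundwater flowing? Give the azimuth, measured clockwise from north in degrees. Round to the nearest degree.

347°

With h = a·x + b·y + c and MW-1 as origin, the differences give:
  90·a + 110·b = -0.38
  (-10)·a + 35·b = -0.16
Eliminate b (×35 and ×110, subtract): 4250·a = 4.300 → a = ∂h/∂x = +0.001012
Back-substitute: b = ∂h/∂y = -0.004282.
Flow direction (−∇h) has components (-0.001012 E, +0.004282 N).
Azimuth = atan2(E, N) = atan2(-0.001012, +0.004282) = 346.7° ≈ 347°.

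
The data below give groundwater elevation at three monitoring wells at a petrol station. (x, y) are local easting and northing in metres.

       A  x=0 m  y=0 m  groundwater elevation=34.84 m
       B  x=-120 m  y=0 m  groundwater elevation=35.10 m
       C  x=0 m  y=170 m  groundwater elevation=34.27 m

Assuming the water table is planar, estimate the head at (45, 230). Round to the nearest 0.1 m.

∂h/∂x = (35.10 − 34.84) / (-120 − 0) = -0.002167
∂h/∂y = (34.27 − 34.84) / (170 − 0) = -0.003353
h(45, 230) = 34.84 + (-0.002167)·(45) + (-0.003353)·(230) = 34.84 -0.097 -0.771 = 33.971 m.

34.0 m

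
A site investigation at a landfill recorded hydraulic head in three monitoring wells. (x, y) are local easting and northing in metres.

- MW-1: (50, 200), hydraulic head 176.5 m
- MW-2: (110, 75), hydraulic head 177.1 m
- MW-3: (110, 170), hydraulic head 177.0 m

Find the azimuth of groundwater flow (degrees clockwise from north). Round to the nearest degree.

278°

With h = a·x + b·y + c and MW-1 as origin, the differences give:
  60·a + (-125)·b = +0.6
  60·a + (-30)·b = +0.5
Eliminate b (×(-30) and ×(-125), subtract): 5700·a = 44.50 → a = ∂h/∂x = +0.007807
Back-substitute: b = ∂h/∂y = -0.001053.
Flow direction (−∇h) has components (-0.007807 E, +0.001053 N).
Azimuth = atan2(E, N) = atan2(-0.007807, +0.001053) = 277.7° ≈ 278°.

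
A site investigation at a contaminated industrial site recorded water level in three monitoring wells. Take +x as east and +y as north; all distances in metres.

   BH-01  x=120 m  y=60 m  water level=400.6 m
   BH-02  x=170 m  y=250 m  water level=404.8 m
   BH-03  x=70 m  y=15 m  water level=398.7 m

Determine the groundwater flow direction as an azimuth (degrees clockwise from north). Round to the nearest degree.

Differences from BH-01: to BH-02 (Δx, Δy, Δh) = (50, 190, +4.2); to BH-03 = (-50, -45, -1.9).
Solve a·Δx + b·Δy = Δh: det = 50·(-45) − (-50)·190 = 7250.
∂h/∂x = [(+4.2)·(-45) − (-1.9)·190] / 7250 = +0.02372
∂h/∂y = [50·(-1.9) − (-50)·(+4.2)] / 7250 = +0.01586
Flow direction (−∇h) has components (-0.02372 E, -0.01586 N).
Azimuth = atan2(E, N) = atan2(-0.02372, -0.01586) = 236.2° ≈ 236°.

236°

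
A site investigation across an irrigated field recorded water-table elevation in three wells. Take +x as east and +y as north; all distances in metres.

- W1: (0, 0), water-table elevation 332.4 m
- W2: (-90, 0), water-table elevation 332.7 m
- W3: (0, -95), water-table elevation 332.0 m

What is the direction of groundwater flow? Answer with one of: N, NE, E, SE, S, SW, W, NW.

SE

∂h/∂x = (332.7 − 332.4) / (-90 − 0) = -0.003333
∂h/∂y = (332.0 − 332.4) / (-95 − 0) = +0.004211
Flow = −∇h = (+0.003333 east, -0.004211 north), which points southeast.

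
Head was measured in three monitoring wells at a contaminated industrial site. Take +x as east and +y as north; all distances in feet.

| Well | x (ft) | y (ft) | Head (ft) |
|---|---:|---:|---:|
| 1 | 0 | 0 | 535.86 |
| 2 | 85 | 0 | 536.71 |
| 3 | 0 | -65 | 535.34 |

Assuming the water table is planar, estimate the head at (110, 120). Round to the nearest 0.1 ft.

537.9 ft

∂h/∂x = (536.71 − 535.86) / (85 − 0) = +0.01000
∂h/∂y = (535.34 − 535.86) / (-65 − 0) = +0.008000
h(110, 120) = 535.86 + (+0.01000)·(110) + (+0.008000)·(120) = 535.86 +1.100 +0.960 = 537.920 ft.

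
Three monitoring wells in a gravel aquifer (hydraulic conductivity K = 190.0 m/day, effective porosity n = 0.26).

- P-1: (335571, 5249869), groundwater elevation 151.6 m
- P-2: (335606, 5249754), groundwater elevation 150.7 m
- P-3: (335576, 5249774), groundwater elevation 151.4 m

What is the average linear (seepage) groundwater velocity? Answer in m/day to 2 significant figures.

Three-point gradient (reference P-1): Δ to P-2 = (35, -115, -0.9), Δ to P-3 = (5, -95, -0.2).
∂h/∂x = -0.02273, ∂h/∂y = +0.0009091 (det = -2750).
|∇h| = √(-0.02273² + 0.0009091²) = 0.02275
Seepage velocity v = K·i/n = 190.0 × 0.02275 / 0.26 = 16.62 m/day.

17 m/day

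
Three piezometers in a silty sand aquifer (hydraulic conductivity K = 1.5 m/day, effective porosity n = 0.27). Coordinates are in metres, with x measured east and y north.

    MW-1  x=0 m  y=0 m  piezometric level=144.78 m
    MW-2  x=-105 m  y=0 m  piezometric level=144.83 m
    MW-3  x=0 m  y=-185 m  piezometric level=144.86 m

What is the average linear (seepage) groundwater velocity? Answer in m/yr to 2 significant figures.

∂h/∂x = (144.83 − 144.78) / (-105 − 0) = -0.0004762
∂h/∂y = (144.86 − 144.78) / (-185 − 0) = -0.0004324
|∇h| = √(-0.0004762² + -0.0004324²) = 0.0006432
Seepage velocity v = K·i/n = 1.5 × 0.0006432 / 0.27 = 0.003573 m/day = 1.305 m/yr.

1.3 m/yr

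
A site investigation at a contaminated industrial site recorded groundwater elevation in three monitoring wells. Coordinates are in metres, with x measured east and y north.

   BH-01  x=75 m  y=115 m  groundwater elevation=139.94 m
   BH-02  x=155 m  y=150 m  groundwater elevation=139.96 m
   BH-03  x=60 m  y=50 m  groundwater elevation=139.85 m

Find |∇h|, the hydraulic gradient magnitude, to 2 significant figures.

Three-point gradient (reference BH-01): Δ to BH-02 = (80, 35, +0.02), Δ to BH-03 = (-15, -65, -0.09).
∂h/∂x = -0.0003957, ∂h/∂y = +0.001476 (det = -4675).
|∇h| = √(-0.0003957² + 0.001476²) = 0.001528

0.0015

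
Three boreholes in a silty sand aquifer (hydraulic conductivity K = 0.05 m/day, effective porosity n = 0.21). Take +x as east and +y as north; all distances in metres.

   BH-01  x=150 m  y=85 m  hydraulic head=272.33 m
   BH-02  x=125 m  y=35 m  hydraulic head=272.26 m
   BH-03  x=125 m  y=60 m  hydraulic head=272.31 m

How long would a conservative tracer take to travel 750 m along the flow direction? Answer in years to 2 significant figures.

3700 years

Taking BH-01 as reference: BH-02−BH-01 = (-25, -50, -0.07); BH-03−BH-01 = (-25, -25, -0.02).
Determinant of the coordinate differences = (-25)·(-25) − (-25)·(-50) = -625.
∂h/∂x = [(-0.07)·(-25) − (-0.02)·(-50)] / -625 = -0.001200
∂h/∂y = [(-25)·(-0.02) − (-25)·(-0.07)] / -625 = +0.002000
|∇h| = √(-0.001200² + 0.002000²) = 0.002332
Seepage velocity v = K·i/n = 0.05 × 0.002332 / 0.21 = 0.0005552 m/day.
t = 750 / 0.0005552 = 1.351e+06 days = 3.7e+03 years.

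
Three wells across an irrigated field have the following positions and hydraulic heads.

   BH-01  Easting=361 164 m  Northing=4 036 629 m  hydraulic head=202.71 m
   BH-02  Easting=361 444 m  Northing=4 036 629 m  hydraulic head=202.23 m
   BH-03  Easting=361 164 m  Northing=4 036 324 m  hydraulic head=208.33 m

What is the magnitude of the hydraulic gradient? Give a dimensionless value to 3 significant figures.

0.0185

∂h/∂x = (202.23 − 202.71) / (361444 − 361164) = -0.001714
∂h/∂y = (208.33 − 202.71) / (4036324 − 4036629) = -0.01843
|∇h| = √(-0.001714² + -0.01843²) = 0.01851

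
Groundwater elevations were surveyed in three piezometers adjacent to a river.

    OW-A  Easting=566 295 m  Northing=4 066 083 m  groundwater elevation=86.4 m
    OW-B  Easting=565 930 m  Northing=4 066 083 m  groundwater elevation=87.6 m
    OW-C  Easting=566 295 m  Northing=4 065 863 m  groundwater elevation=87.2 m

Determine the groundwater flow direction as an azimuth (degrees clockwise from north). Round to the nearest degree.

∂h/∂x = (87.6 − 86.4) / (565930 − 566295) = -0.003288
∂h/∂y = (87.2 − 86.4) / (4065863 − 4066083) = -0.003636
Flow direction (−∇h) has components (+0.003288 E, +0.003636 N).
Azimuth = atan2(E, N) = atan2(+0.003288, +0.003636) = 42.1° ≈ 042°.

042°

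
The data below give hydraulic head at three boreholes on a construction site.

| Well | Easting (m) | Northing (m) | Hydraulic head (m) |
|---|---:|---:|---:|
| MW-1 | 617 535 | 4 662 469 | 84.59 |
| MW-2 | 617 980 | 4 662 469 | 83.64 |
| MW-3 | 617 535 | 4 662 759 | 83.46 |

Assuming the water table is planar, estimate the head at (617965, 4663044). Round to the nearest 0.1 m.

∂h/∂x = (83.64 − 84.59) / (617980 − 617535) = -0.002135
∂h/∂y = (83.46 − 84.59) / (4662759 − 4662469) = -0.003897
h(617965, 4663044) = 84.59 + (-0.002135)·(430) + (-0.003897)·(575) = 84.59 -0.918 -2.241 = 81.432 m.

81.4 m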